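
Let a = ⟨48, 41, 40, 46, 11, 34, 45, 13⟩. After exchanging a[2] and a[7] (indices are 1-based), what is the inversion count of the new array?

Positions 2 and 7 hold 41 and 45; after swapping, the array is [48, 45, 40, 46, 11, 34, 41, 13].
Count, for each position, how many later elements it exceeds:
48 → 45, 40, 46, 11, 34, 41, 13 → 7
45 → 40, 11, 34, 41, 13 → 5
40 → 11, 34, 13 → 3
46 → 11, 34, 41, 13 → 4
11 → none → 0
34 → 13 → 1
41 → 13 → 1
13 → none → 0
Sum: 7 + 5 + 3 + 4 + 0 + 1 + 1 + 0 = 21

21 inversions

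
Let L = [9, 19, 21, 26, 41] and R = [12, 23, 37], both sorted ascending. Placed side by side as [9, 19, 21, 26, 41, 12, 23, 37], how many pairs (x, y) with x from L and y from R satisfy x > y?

7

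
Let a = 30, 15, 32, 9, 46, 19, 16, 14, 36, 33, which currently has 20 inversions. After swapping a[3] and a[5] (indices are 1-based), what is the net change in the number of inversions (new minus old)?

Positions 3 and 5 hold 32 and 46; after swapping, the array is [30, 15, 46, 9, 32, 19, 16, 14, 36, 33].
Element-by-element contributions:
30: 5
15: 2
46: 7
9: 0
32: 3
19: 2
16: 1
14: 0
36: 1
33: 0
Sum: 5 + 2 + 7 + 0 + 3 + 2 + 1 + 0 + 1 + 0 = 21
Change: 21 − 20 = +1

+1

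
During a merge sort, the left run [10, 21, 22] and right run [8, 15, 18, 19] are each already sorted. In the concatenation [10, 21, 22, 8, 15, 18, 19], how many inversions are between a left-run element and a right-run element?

9

Take each right-half value and tally the left-half values above it:
r = 8: 10, 21, 22 → 3
r = 15: 21, 22 → 2
r = 18: 21, 22 → 2
r = 19: 21, 22 → 2
Cross-inversions: 3 + 2 + 2 + 2 = 9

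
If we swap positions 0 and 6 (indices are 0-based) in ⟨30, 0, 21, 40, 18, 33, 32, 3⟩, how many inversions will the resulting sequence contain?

15

Positions 0 and 6 hold 30 and 32; after swapping, the array is [32, 0, 21, 40, 18, 33, 30, 3].
Sweep left to right; for each value list the smaller values that follow it:
32 → 0, 21, 18, 30, 3 → 5
0 → none → 0
21 → 18, 3 → 2
40 → 18, 33, 30, 3 → 4
18 → 3 → 1
33 → 30, 3 → 2
30 → 3 → 1
3 → none → 0
Sum: 5 + 0 + 2 + 4 + 1 + 2 + 1 + 0 = 15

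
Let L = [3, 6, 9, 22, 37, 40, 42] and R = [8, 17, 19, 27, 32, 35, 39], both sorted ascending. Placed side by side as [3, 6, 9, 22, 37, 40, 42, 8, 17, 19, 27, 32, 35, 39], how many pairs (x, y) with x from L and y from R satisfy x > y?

Count, for every r in R, how many entries of L exceed r:
r = 8: 9, 22, 37, 40, 42 → 5
r = 17: 22, 37, 40, 42 → 4
r = 19: 22, 37, 40, 42 → 4
r = 27: 37, 40, 42 → 3
r = 32: 37, 40, 42 → 3
r = 35: 37, 40, 42 → 3
r = 39: 40, 42 → 2
Cross-inversions: 5 + 4 + 4 + 3 + 3 + 3 + 2 = 24

There are 24 split inversions.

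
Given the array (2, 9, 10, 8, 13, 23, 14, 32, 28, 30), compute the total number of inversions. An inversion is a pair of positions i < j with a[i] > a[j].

Inversions: 5

Element-by-element contributions:
2 → none → 0
9 → 8 → 1
10 → 8 → 1
8 → none → 0
13 → none → 0
23 → 14 → 1
14 → none → 0
32 → 28, 30 → 2
28 → none → 0
30 → none → 0
Sum: 0 + 1 + 1 + 0 + 0 + 1 + 0 + 2 + 0 + 0 = 5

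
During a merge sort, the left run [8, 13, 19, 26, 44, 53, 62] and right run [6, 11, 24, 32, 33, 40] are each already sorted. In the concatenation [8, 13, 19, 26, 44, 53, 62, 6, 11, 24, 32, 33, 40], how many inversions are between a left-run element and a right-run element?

For each element r of the right run, count left-run elements greater than r:
r = 6: 8, 13, 19, 26, 44, 53, 62 → 7
r = 11: 13, 19, 26, 44, 53, 62 → 6
r = 24: 26, 44, 53, 62 → 4
r = 32: 44, 53, 62 → 3
r = 33: 44, 53, 62 → 3
r = 40: 44, 53, 62 → 3
Cross-inversions: 7 + 6 + 4 + 3 + 3 + 3 = 26

26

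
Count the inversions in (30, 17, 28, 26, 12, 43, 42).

Count, for each position, how many later elements it exceeds:
30: 4
17: 1
28: 2
26: 1
12: 0
43: 1
42: 0
Sum: 4 + 1 + 2 + 1 + 0 + 1 + 0 = 9

9 out-of-order pairs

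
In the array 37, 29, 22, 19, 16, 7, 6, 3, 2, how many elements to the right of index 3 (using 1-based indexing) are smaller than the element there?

The element at index 3 is 22.
Elements after it: 19, 16, 7, 6, 3, 2
Those smaller than 22: 19, 16, 7, 6, 3, 2

6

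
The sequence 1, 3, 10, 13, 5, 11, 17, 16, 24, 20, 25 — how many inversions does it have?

Sweep left to right; for each value list the smaller values that follow it:
1 → none → 0
3 → none → 0
10 → 5 → 1
13 → 5, 11 → 2
5 → none → 0
11 → none → 0
17 → 16 → 1
16 → none → 0
24 → 20 → 1
20 → none → 0
25 → none → 0
Sum: 0 + 0 + 1 + 2 + 0 + 0 + 1 + 0 + 1 + 0 + 0 = 5

5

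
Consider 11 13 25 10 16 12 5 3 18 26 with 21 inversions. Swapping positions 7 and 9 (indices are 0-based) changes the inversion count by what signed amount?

Positions 7 and 9 hold 3 and 26; after swapping, the array is [11, 13, 25, 10, 16, 12, 5, 26, 18, 3].
Count, for each position, how many later elements it exceeds:
11 → 10, 5, 3 → 3
13 → 10, 12, 5, 3 → 4
25 → 10, 16, 12, 5, 18, 3 → 6
10 → 5, 3 → 2
16 → 12, 5, 3 → 3
12 → 5, 3 → 2
5 → 3 → 1
26 → 18, 3 → 2
18 → 3 → 1
3 → none → 0
Sum: 3 + 4 + 6 + 2 + 3 + 2 + 1 + 2 + 1 + 0 = 24
Change: 24 − 21 = +3

+3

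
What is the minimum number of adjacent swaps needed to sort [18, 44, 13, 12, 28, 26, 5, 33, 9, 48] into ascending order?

22 swaps

The minimum number of adjacent swaps to sort an array equals its inversion count, since every such swap removes exactly one inversion.
Count inversions — for each element, later elements that are smaller:
18: 13, 12, 5, 9 → 4
44: 13, 12, 28, 26, 5, 33, 9 → 7
13: 12, 5, 9 → 3
12: 5, 9 → 2
28: 26, 5, 9 → 3
26: 5, 9 → 2
5: none → 0
33: 9 → 1
9: none → 0
48: none → 0
Total inversions: 4 + 7 + 3 + 2 + 3 + 2 + 0 + 1 + 0 + 0 = 22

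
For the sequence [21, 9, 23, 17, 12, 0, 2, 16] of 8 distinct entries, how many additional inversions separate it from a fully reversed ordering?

Maximum inversions for 8 distinct elements is C(8, 2) = 8·7/2 = 28.
Current inversions — for each element, count later smaller elements:
21: 6
9: 2
23: 5
17: 4
12: 2
0: 0
2: 0
16: 0
Current total: 6 + 2 + 5 + 4 + 2 + 0 + 0 + 0 = 19
Shortfall: 28 − 19 = 9

9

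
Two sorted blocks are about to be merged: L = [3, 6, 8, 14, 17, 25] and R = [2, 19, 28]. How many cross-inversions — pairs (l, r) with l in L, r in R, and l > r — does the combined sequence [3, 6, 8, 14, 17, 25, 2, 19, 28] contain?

Take each right-half value and tally the left-half values above it:
r = 2: 3, 6, 8, 14, 17, 25 → 6
r = 19: 25 → 1
r = 28: none → 0
Cross-inversions: 6 + 1 + 0 = 7

7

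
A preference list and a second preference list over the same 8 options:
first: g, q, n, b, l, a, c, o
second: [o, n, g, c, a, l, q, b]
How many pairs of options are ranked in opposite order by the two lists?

18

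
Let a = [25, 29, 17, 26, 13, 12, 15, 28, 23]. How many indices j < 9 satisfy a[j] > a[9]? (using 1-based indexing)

The element at index 9 is 23.
Elements before it: 25, 29, 17, 26, 13, 12, 15, 28
Those larger than 23: 25, 29, 26, 28

4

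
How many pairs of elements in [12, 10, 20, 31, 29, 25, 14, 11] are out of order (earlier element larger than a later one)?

For each element, count later entries that are smaller:
12 → 10, 11 → 2
10 → none → 0
20 → 14, 11 → 2
31 → 29, 25, 14, 11 → 4
29 → 25, 14, 11 → 3
25 → 14, 11 → 2
14 → 11 → 1
11 → none → 0
Sum: 2 + 0 + 2 + 4 + 3 + 2 + 1 + 0 = 14

There are 14 out-of-order pairs.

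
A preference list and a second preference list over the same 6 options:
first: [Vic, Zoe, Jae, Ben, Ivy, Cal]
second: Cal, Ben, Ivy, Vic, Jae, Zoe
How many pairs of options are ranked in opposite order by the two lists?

Assign each item its position (1..6) in the first ordering, then rewrite the second ordering as that position sequence:
positions: Vic→1, Zoe→2, Jae→3, Ben→4, Ivy→5, Cal→6
second ordering as positions: [6, 4, 5, 1, 3, 2]
Discordant pairs = inversions in this position sequence.
6: 4, 5, 1, 3, 2 → 5
4: 1, 3, 2 → 3
5: 1, 3, 2 → 3
1: 0
3: 2 → 1
2: 0
Total: 5 + 3 + 3 + 0 + 1 + 0 = 12

12 pairs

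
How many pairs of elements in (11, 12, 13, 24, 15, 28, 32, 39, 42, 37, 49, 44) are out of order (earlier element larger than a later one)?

4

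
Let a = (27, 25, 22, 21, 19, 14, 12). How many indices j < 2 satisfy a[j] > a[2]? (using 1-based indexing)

The element at index 2 is 25.
Elements before it: 27
Those larger than 25: 27

1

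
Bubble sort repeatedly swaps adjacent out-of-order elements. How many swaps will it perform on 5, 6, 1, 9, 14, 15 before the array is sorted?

Swaps: 2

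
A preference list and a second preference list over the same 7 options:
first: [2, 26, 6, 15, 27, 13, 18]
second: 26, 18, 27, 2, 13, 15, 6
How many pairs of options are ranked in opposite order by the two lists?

12

Assign each item its position (1..7) in the first ordering, then rewrite the second ordering as that position sequence:
positions: 2→1, 26→2, 6→3, 15→4, 27→5, 13→6, 18→7
second ordering as positions: [2, 7, 5, 1, 6, 4, 3]
Discordant pairs = inversions in this position sequence.
2: 1 → 1
7: 5, 1, 6, 4, 3 → 5
5: 1, 4, 3 → 3
1: 0
6: 4, 3 → 2
4: 3 → 1
3: 0
Total: 1 + 5 + 3 + 0 + 2 + 1 + 0 = 12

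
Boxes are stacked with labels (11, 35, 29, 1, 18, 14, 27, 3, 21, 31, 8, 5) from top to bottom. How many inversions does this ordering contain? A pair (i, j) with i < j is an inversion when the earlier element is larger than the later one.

For each element, count later entries that are smaller:
11: 4
35: 10
29: 8
1: 0
18: 4
14: 3
27: 4
3: 0
21: 2
31: 2
8: 1
5: 0
Sum: 4 + 10 + 8 + 0 + 4 + 3 + 4 + 0 + 2 + 2 + 1 + 0 = 38

38 inversions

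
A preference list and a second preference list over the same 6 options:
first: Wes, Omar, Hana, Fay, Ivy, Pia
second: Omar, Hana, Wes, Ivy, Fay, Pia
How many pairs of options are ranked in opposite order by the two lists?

Assign each item its position (1..6) in the first ordering, then rewrite the second ordering as that position sequence:
positions: Wes→1, Omar→2, Hana→3, Fay→4, Ivy→5, Pia→6
second ordering as positions: [2, 3, 1, 5, 4, 6]
Discordant pairs = inversions in this position sequence.
2: 1 → 1
3: 1 → 1
1: 0
5: 4 → 1
4: 0
6: 0
Total: 1 + 1 + 0 + 1 + 0 + 0 = 3

3 pairs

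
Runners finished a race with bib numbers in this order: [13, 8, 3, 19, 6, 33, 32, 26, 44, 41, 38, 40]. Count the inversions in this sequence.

14

Count, for each position, how many later elements it exceeds:
13: 3
8: 2
3: 0
19: 1
6: 0
33: 2
32: 1
26: 0
44: 3
41: 2
38: 0
40: 0
Sum: 3 + 2 + 0 + 1 + 0 + 2 + 1 + 0 + 3 + 2 + 0 + 0 = 14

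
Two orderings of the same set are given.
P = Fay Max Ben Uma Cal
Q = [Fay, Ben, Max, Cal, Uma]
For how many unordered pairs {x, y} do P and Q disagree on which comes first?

Assign each item its position (1..5) in the first ordering, then rewrite the second ordering as that position sequence:
positions: Fay→1, Max→2, Ben→3, Uma→4, Cal→5
second ordering as positions: [1, 3, 2, 5, 4]
Discordant pairs = inversions in this position sequence.
1: 0
3: 2 → 1
2: 0
5: 4 → 1
4: 0
Total: 0 + 1 + 0 + 1 + 0 = 2

2 disagreeing pairs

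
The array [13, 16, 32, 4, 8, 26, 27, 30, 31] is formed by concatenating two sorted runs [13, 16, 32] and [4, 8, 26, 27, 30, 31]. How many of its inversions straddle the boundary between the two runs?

Count, for every r in R, how many entries of L exceed r:
r = 4: 13, 16, 32 → 3
r = 8: 13, 16, 32 → 3
r = 26: 32 → 1
r = 27: 32 → 1
r = 30: 32 → 1
r = 31: 32 → 1
Cross-inversions: 3 + 3 + 1 + 1 + 1 + 1 = 10

10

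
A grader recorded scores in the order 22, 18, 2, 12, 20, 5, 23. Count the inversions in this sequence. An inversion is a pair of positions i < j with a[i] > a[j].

Out-of-order index pairs (1-indexed):
(1,2): 22 > 18
(1,3): 22 > 2
(1,4): 22 > 12
(1,5): 22 > 20
(1,6): 22 > 5
(2,3): 18 > 2
(2,4): 18 > 12
(2,6): 18 > 5
(4,6): 12 > 5
(5,6): 20 > 5
That's 10 pairs.

10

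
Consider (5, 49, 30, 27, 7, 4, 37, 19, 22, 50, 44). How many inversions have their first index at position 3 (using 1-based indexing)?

The element at index 3 is 30.
Elements after it: 27, 7, 4, 37, 19, 22, 50, 44
Those smaller than 30: 27, 7, 4, 19, 22

5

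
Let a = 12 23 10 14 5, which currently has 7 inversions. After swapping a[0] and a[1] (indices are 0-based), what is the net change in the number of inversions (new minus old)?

+1

Positions 0 and 1 hold 12 and 23; after swapping, the array is [23, 12, 10, 14, 5].
Sweep left to right; for each value list the smaller values that follow it:
23 → 12, 10, 14, 5 → 4
12 → 10, 5 → 2
10 → 5 → 1
14 → 5 → 1
5 → none → 0
Sum: 4 + 2 + 1 + 1 + 0 = 8
Change: 8 − 7 = +1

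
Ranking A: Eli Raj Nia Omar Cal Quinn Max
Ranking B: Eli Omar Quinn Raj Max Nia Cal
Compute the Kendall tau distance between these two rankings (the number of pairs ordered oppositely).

7 discordant pairs

Assign each item its position (1..7) in the first ordering, then rewrite the second ordering as that position sequence:
positions: Eli→1, Raj→2, Nia→3, Omar→4, Cal→5, Quinn→6, Max→7
second ordering as positions: [1, 4, 6, 2, 7, 3, 5]
Discordant pairs = inversions in this position sequence.
1: 0
4: 2, 3 → 2
6: 2, 3, 5 → 3
2: 0
7: 3, 5 → 2
3: 0
5: 0
Total: 0 + 2 + 3 + 0 + 2 + 0 + 0 = 7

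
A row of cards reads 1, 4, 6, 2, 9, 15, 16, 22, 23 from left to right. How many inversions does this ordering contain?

Out-of-order pairs: 2

For each element, count later entries that are smaller:
1: 0
4: 1
6: 1
2: 0
9: 0
15: 0
16: 0
22: 0
23: 0
Sum: 0 + 1 + 1 + 0 + 0 + 0 + 0 + 0 + 0 = 2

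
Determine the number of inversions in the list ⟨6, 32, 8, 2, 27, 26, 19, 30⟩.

There are 11 inversions.

Count, for each position, how many later elements it exceeds:
6 → 2 → 1
32 → 8, 2, 27, 26, 19, 30 → 6
8 → 2 → 1
2 → none → 0
27 → 26, 19 → 2
26 → 19 → 1
19 → none → 0
30 → none → 0
Sum: 1 + 6 + 1 + 0 + 2 + 1 + 0 + 0 = 11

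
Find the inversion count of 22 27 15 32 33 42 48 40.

Element-by-element contributions:
22 → 15 → 1
27 → 15 → 1
15 → none → 0
32 → none → 0
33 → none → 0
42 → 40 → 1
48 → 40 → 1
40 → none → 0
Sum: 1 + 1 + 0 + 0 + 0 + 1 + 1 + 0 = 4

4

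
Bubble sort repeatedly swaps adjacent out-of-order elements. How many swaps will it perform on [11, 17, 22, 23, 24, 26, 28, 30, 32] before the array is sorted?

0

Each adjacent swap fixes exactly one inversion, so the minimum swap count equals the number of inversions.
Count inversions — for each element, later elements that are smaller:
11: none → 0
17: none → 0
22: none → 0
23: none → 0
24: none → 0
26: none → 0
28: none → 0
30: none → 0
32: none → 0
Total inversions: 0 + 0 + 0 + 0 + 0 + 0 + 0 + 0 + 0 = 0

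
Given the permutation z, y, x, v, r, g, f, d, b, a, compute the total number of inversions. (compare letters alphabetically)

45 inversions

Element-by-element contributions:
z → y, x, v, r, g, f, d, b, a → 9
y → x, v, r, g, f, d, b, a → 8
x → v, r, g, f, d, b, a → 7
v → r, g, f, d, b, a → 6
r → g, f, d, b, a → 5
g → f, d, b, a → 4
f → d, b, a → 3
d → b, a → 2
b → a → 1
a → none → 0
Sum: 9 + 8 + 7 + 6 + 5 + 4 + 3 + 2 + 1 + 0 = 45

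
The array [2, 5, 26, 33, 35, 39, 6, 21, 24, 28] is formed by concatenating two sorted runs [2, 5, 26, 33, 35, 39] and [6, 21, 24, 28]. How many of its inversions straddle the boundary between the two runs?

Take each right-half value and tally the left-half values above it:
r = 6: 26, 33, 35, 39 → 4
r = 21: 26, 33, 35, 39 → 4
r = 24: 26, 33, 35, 39 → 4
r = 28: 33, 35, 39 → 3
Cross-inversions: 4 + 4 + 4 + 3 = 15

15 cross-inversions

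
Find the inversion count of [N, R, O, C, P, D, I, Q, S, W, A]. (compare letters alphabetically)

24 out-of-order pairs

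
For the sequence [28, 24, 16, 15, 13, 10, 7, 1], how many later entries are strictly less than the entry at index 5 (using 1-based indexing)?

The element at index 5 is 13.
Elements after it: 10, 7, 1
Those smaller than 13: 10, 7, 1

3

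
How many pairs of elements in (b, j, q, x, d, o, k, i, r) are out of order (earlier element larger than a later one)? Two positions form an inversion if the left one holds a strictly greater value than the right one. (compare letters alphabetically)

For each element, count later entries that are smaller:
b → none → 0
j → d, i → 2
q → d, o, k, i → 4
x → d, o, k, i, r → 5
d → none → 0
o → k, i → 2
k → i → 1
i → none → 0
r → none → 0
Sum: 0 + 2 + 4 + 5 + 0 + 2 + 1 + 0 + 0 = 14

14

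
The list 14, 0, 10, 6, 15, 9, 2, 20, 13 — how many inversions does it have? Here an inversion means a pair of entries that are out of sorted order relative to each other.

15

Sweep left to right; for each value list the smaller values that follow it:
14 → 0, 10, 6, 9, 2, 13 → 6
0 → none → 0
10 → 6, 9, 2 → 3
6 → 2 → 1
15 → 9, 2, 13 → 3
9 → 2 → 1
2 → none → 0
20 → 13 → 1
13 → none → 0
Sum: 6 + 0 + 3 + 1 + 3 + 1 + 0 + 1 + 0 = 15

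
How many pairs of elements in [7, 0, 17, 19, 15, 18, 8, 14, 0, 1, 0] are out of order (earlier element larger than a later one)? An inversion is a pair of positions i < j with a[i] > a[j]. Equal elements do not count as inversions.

34 out-of-order pairs

Sweep left to right; for each value list the smaller values that follow it:
7: 4
0: 0
17: 6
19: 7
15: 5
18: 5
8: 3
14: 3
0: 0
1: 1
0: 0
Sum: 4 + 0 + 6 + 7 + 5 + 5 + 3 + 3 + 0 + 1 + 0 = 34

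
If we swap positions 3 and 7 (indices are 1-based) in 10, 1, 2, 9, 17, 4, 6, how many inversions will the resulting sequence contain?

12

Positions 3 and 7 hold 2 and 6; after swapping, the array is [10, 1, 6, 9, 17, 4, 2].
Sweep left to right; for each value list the smaller values that follow it:
10: 5
1: 0
6: 2
9: 2
17: 2
4: 1
2: 0
Sum: 5 + 0 + 2 + 2 + 2 + 1 + 0 = 12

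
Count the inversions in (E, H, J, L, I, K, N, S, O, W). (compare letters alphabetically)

There are 4 inversions.

Sweep left to right; for each value list the smaller values that follow it:
E: 0
H: 0
J: 1
L: 2
I: 0
K: 0
N: 0
S: 1
O: 0
W: 0
Sum: 0 + 0 + 1 + 2 + 0 + 0 + 0 + 1 + 0 + 0 = 4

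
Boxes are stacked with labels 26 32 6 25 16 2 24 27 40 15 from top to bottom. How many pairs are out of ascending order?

23 inversions

Sweep left to right; for each value list the smaller values that follow it:
26 → 6, 25, 16, 2, 24, 15 → 6
32 → 6, 25, 16, 2, 24, 27, 15 → 7
6 → 2 → 1
25 → 16, 2, 24, 15 → 4
16 → 2, 15 → 2
2 → none → 0
24 → 15 → 1
27 → 15 → 1
40 → 15 → 1
15 → none → 0
Sum: 6 + 7 + 1 + 4 + 2 + 0 + 1 + 1 + 1 + 0 = 23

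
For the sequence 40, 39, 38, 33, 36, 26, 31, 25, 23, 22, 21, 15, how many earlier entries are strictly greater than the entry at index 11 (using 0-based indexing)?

The element at index 11 is 15.
Elements before it: 40, 39, 38, 33, 36, 26, 31, 25, 23, 22, 21
Those larger than 15: 40, 39, 38, 33, 36, 26, 31, 25, 23, 22, 21

11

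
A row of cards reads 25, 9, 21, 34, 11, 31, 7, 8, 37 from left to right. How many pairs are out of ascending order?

For each element, count later entries that are smaller:
25 → 9, 21, 11, 7, 8 → 5
9 → 7, 8 → 2
21 → 11, 7, 8 → 3
34 → 11, 31, 7, 8 → 4
11 → 7, 8 → 2
31 → 7, 8 → 2
7 → none → 0
8 → none → 0
37 → none → 0
Sum: 5 + 2 + 3 + 4 + 2 + 2 + 0 + 0 + 0 = 18

There are 18 inversions.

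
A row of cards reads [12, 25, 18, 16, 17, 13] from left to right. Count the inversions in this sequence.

Out-of-order index pairs (0-indexed):
(1,2): 25 > 18
(1,3): 25 > 16
(1,4): 25 > 17
(1,5): 25 > 13
(2,3): 18 > 16
(2,4): 18 > 17
(2,5): 18 > 13
(3,5): 16 > 13
(4,5): 17 > 13
That's 9 pairs.

9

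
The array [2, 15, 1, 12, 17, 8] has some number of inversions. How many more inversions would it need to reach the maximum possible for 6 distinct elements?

9

Maximum inversions for 6 distinct elements is C(6, 2) = 6·5/2 = 15.
Current inversions — for each element, count later smaller elements:
2: 1
15: 3
1: 0
12: 1
17: 1
8: 0
Current total: 1 + 3 + 0 + 1 + 1 + 0 = 6
Shortfall: 15 − 6 = 9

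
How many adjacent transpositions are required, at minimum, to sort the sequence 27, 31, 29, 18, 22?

7 swaps

Each adjacent swap fixes exactly one inversion, so the minimum swap count equals the number of inversions.
Count inversions — for each element, later elements that are smaller:
27: 18, 22 → 2
31: 29, 18, 22 → 3
29: 18, 22 → 2
18: none → 0
22: none → 0
Total inversions: 2 + 3 + 2 + 0 + 0 = 7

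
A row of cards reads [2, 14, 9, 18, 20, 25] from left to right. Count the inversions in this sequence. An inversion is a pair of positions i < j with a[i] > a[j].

1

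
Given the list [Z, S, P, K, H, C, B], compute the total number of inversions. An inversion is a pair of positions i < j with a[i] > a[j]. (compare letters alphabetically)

For each element, count later entries that are smaller:
Z → S, P, K, H, C, B → 6
S → P, K, H, C, B → 5
P → K, H, C, B → 4
K → H, C, B → 3
H → C, B → 2
C → B → 1
B → none → 0
Sum: 6 + 5 + 4 + 3 + 2 + 1 + 0 = 21

21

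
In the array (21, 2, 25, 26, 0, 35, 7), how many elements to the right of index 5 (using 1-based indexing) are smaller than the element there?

The element at index 5 is 0.
Elements after it: 35, 7
None of them are smaller than 0.

0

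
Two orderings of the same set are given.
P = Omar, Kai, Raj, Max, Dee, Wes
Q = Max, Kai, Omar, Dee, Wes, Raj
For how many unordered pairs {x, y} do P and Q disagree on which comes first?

Disagreeing pairs: 6

Assign each item its position (1..6) in the first ordering, then rewrite the second ordering as that position sequence:
positions: Omar→1, Kai→2, Raj→3, Max→4, Dee→5, Wes→6
second ordering as positions: [4, 2, 1, 5, 6, 3]
Discordant pairs = inversions in this position sequence.
4: 2, 1, 3 → 3
2: 1 → 1
1: 0
5: 3 → 1
6: 3 → 1
3: 0
Total: 3 + 1 + 0 + 1 + 1 + 0 = 6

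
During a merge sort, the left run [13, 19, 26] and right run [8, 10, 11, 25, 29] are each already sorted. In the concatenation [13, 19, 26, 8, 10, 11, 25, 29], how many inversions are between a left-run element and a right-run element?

There are 10 cross-inversions.

Count, for every r in R, how many entries of L exceed r:
r = 8: 13, 19, 26 → 3
r = 10: 13, 19, 26 → 3
r = 11: 13, 19, 26 → 3
r = 25: 26 → 1
r = 29: none → 0
Cross-inversions: 3 + 3 + 3 + 1 + 0 = 10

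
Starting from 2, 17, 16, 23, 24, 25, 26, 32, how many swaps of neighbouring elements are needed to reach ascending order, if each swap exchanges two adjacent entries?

1

Each adjacent swap fixes exactly one inversion, so the minimum swap count equals the number of inversions.
Count inversions — for each element, later elements that are smaller:
2: none → 0
17: 16 → 1
16: none → 0
23: none → 0
24: none → 0
25: none → 0
26: none → 0
32: none → 0
Total inversions: 0 + 1 + 0 + 0 + 0 + 0 + 0 + 0 = 1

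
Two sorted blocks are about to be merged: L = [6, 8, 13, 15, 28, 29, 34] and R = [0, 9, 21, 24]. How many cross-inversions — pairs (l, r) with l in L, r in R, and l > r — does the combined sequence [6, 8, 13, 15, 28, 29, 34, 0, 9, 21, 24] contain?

18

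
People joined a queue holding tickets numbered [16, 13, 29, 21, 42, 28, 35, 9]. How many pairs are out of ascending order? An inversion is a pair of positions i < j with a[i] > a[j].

For each element, count later entries that are smaller:
16: 2
13: 1
29: 3
21: 1
42: 3
28: 1
35: 1
9: 0
Sum: 2 + 1 + 3 + 1 + 3 + 1 + 1 + 0 = 12

12 out-of-order pairs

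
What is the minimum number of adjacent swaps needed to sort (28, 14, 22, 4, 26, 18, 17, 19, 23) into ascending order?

There are 18 adjacent swaps.

Each adjacent swap fixes exactly one inversion, so the minimum swap count equals the number of inversions.
Count inversions — for each element, later elements that are smaller:
28: 14, 22, 4, 26, 18, 17, 19, 23 → 8
14: 4 → 1
22: 4, 18, 17, 19 → 4
4: none → 0
26: 18, 17, 19, 23 → 4
18: 17 → 1
17: none → 0
19: none → 0
23: none → 0
Total inversions: 8 + 1 + 4 + 0 + 4 + 1 + 0 + 0 + 0 = 18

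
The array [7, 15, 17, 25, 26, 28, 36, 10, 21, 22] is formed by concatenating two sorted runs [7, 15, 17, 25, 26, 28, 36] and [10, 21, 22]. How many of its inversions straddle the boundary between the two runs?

14

Take each right-half value and tally the left-half values above it:
r = 10: 15, 17, 25, 26, 28, 36 → 6
r = 21: 25, 26, 28, 36 → 4
r = 22: 25, 26, 28, 36 → 4
Cross-inversions: 6 + 4 + 4 = 14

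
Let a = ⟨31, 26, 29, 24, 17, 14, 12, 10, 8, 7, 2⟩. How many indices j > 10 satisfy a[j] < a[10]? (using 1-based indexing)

1

The element at index 10 is 7.
Elements after it: 2
Those smaller than 7: 2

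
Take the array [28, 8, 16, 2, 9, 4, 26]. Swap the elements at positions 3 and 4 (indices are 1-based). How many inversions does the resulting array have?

11

Positions 3 and 4 hold 16 and 2; after swapping, the array is [28, 8, 2, 16, 9, 4, 26].
Count, for each position, how many later elements it exceeds:
28 → 8, 2, 16, 9, 4, 26 → 6
8 → 2, 4 → 2
2 → none → 0
16 → 9, 4 → 2
9 → 4 → 1
4 → none → 0
26 → none → 0
Sum: 6 + 2 + 0 + 2 + 1 + 0 + 0 = 11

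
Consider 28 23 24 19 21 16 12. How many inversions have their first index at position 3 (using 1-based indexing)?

The element at index 3 is 24.
Elements after it: 19, 21, 16, 12
Those smaller than 24: 19, 21, 16, 12

4 such elements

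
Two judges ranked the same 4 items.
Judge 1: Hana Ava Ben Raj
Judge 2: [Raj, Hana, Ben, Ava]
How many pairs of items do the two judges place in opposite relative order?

Assign each item its position (1..4) in the first ordering, then rewrite the second ordering as that position sequence:
positions: Hana→1, Ava→2, Ben→3, Raj→4
second ordering as positions: [4, 1, 3, 2]
Discordant pairs = inversions in this position sequence.
4: 1, 3, 2 → 3
1: 0
3: 2 → 1
2: 0
Total: 3 + 0 + 1 + 0 = 4

4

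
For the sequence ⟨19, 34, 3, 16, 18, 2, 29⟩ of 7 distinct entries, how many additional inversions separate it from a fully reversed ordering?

Maximum inversions for 7 distinct elements is C(7, 2) = 7·6/2 = 21.
Current inversions — for each element, count later smaller elements:
19: 4
34: 5
3: 1
16: 1
18: 1
2: 0
29: 0
Current total: 4 + 5 + 1 + 1 + 1 + 0 + 0 = 12
Shortfall: 21 − 12 = 9

9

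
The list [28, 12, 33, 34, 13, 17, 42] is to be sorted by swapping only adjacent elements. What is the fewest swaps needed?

7 adjacent swaps

The minimum number of adjacent swaps to sort an array equals its inversion count, since every such swap removes exactly one inversion.
Count inversions — for each element, later elements that are smaller:
28: 12, 13, 17 → 3
12: none → 0
33: 13, 17 → 2
34: 13, 17 → 2
13: none → 0
17: none → 0
42: none → 0
Total inversions: 3 + 0 + 2 + 2 + 0 + 0 + 0 = 7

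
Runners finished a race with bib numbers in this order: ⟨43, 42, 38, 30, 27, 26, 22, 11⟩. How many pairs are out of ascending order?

For each element, count later entries that are smaller:
43 → 42, 38, 30, 27, 26, 22, 11 → 7
42 → 38, 30, 27, 26, 22, 11 → 6
38 → 30, 27, 26, 22, 11 → 5
30 → 27, 26, 22, 11 → 4
27 → 26, 22, 11 → 3
26 → 22, 11 → 2
22 → 11 → 1
11 → none → 0
Sum: 7 + 6 + 5 + 4 + 3 + 2 + 1 + 0 = 28

Inversions: 28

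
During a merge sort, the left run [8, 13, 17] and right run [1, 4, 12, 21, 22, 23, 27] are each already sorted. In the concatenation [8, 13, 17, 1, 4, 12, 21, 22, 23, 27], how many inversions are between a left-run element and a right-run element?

Count, for every r in R, how many entries of L exceed r:
r = 1: 8, 13, 17 → 3
r = 4: 8, 13, 17 → 3
r = 12: 13, 17 → 2
r = 21: none → 0
r = 22: none → 0
r = 23: none → 0
r = 27: none → 0
Cross-inversions: 3 + 3 + 2 + 0 + 0 + 0 + 0 = 8

8 cross-inversions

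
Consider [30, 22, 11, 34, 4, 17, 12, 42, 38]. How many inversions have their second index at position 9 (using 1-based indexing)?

1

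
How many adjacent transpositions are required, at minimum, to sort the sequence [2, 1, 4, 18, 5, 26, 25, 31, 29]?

The minimum number of adjacent swaps to sort an array equals its inversion count, since every such swap removes exactly one inversion.
Count inversions — for each element, later elements that are smaller:
2: 1 → 1
1: none → 0
4: none → 0
18: 5 → 1
5: none → 0
26: 25 → 1
25: none → 0
31: 29 → 1
29: none → 0
Total inversions: 1 + 0 + 0 + 1 + 0 + 1 + 0 + 1 + 0 = 4

4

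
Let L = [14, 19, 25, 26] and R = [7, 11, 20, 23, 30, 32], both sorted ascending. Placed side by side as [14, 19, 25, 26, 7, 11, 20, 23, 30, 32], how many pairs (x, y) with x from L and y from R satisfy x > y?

12

Count, for every r in R, how many entries of L exceed r:
r = 7: 14, 19, 25, 26 → 4
r = 11: 14, 19, 25, 26 → 4
r = 20: 25, 26 → 2
r = 23: 25, 26 → 2
r = 30: none → 0
r = 32: none → 0
Cross-inversions: 4 + 4 + 2 + 2 + 0 + 0 = 12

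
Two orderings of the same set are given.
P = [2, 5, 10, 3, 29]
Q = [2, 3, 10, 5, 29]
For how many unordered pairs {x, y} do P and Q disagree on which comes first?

3

Assign each item its position (1..5) in the first ordering, then rewrite the second ordering as that position sequence:
positions: 2→1, 5→2, 10→3, 3→4, 29→5
second ordering as positions: [1, 4, 3, 2, 5]
Discordant pairs = inversions in this position sequence.
1: 0
4: 3, 2 → 2
3: 2 → 1
2: 0
5: 0
Total: 0 + 2 + 1 + 0 + 0 = 3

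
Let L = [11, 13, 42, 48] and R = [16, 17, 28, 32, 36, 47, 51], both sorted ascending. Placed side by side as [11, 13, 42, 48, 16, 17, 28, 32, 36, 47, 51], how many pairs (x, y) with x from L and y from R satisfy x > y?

Split inversions: 11

For each element r of the right run, count left-run elements greater than r:
r = 16: 42, 48 → 2
r = 17: 42, 48 → 2
r = 28: 42, 48 → 2
r = 32: 42, 48 → 2
r = 36: 42, 48 → 2
r = 47: 48 → 1
r = 51: none → 0
Cross-inversions: 2 + 2 + 2 + 2 + 2 + 1 + 0 = 11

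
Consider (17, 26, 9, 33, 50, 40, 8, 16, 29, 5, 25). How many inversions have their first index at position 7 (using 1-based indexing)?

The element at index 7 is 8.
Elements after it: 16, 29, 5, 25
Those smaller than 8: 5

1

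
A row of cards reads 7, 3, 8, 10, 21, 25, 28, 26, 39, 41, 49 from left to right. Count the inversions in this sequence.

Sweep left to right; for each value list the smaller values that follow it:
7 → 3 → 1
3 → none → 0
8 → none → 0
10 → none → 0
21 → none → 0
25 → none → 0
28 → 26 → 1
26 → none → 0
39 → none → 0
41 → none → 0
49 → none → 0
Sum: 1 + 0 + 0 + 0 + 0 + 0 + 1 + 0 + 0 + 0 + 0 = 2

Inversions: 2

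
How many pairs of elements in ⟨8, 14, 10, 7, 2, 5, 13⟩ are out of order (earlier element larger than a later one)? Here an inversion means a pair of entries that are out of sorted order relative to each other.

Out-of-order pairs: 13

For each element, count later entries that are smaller:
8 → 7, 2, 5 → 3
14 → 10, 7, 2, 5, 13 → 5
10 → 7, 2, 5 → 3
7 → 2, 5 → 2
2 → none → 0
5 → none → 0
13 → none → 0
Sum: 3 + 5 + 3 + 2 + 0 + 0 + 0 = 13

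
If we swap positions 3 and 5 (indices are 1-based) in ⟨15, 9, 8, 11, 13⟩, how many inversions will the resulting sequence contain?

Positions 3 and 5 hold 8 and 13; after swapping, the array is [15, 9, 13, 11, 8].
For each element, count later entries that are smaller:
15: 4
9: 1
13: 2
11: 1
8: 0
Sum: 4 + 1 + 2 + 1 + 0 = 8

8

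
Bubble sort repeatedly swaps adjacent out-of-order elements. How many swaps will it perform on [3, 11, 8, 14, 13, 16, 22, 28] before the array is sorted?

Minimum adjacent swaps = number of inversions (each swap of adjacent out-of-order elements removes one inversion and no swap can remove more).
Count inversions — for each element, later elements that are smaller:
3: none → 0
11: 8 → 1
8: none → 0
14: 13 → 1
13: none → 0
16: none → 0
22: none → 0
28: none → 0
Total inversions: 0 + 1 + 0 + 1 + 0 + 0 + 0 + 0 = 2

2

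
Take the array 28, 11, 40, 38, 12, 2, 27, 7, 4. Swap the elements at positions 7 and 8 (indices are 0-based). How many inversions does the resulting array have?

Positions 7 and 8 hold 7 and 4; after swapping, the array is [28, 11, 40, 38, 12, 2, 27, 4, 7].
Sweep left to right; for each value list the smaller values that follow it:
28: 6
11: 3
40: 6
38: 5
12: 3
2: 0
27: 2
4: 0
7: 0
Sum: 6 + 3 + 6 + 5 + 3 + 0 + 2 + 0 + 0 = 25

Inversions: 25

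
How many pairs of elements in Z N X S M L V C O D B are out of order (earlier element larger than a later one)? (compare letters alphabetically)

Element-by-element contributions:
Z → N, X, S, M, L, V, C, O, D, B → 10
N → M, L, C, D, B → 5
X → S, M, L, V, C, O, D, B → 8
S → M, L, C, O, D, B → 6
M → L, C, D, B → 4
L → C, D, B → 3
V → C, O, D, B → 4
C → B → 1
O → D, B → 2
D → B → 1
B → none → 0
Sum: 10 + 5 + 8 + 6 + 4 + 3 + 4 + 1 + 2 + 1 + 0 = 44

44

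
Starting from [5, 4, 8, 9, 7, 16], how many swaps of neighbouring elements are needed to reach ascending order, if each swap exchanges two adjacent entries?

The minimum number of adjacent swaps to sort an array equals its inversion count, since every such swap removes exactly one inversion.
Count inversions — for each element, later elements that are smaller:
5: 4 → 1
4: none → 0
8: 7 → 1
9: 7 → 1
7: none → 0
16: none → 0
Total inversions: 1 + 0 + 1 + 1 + 0 + 0 = 3

3 swaps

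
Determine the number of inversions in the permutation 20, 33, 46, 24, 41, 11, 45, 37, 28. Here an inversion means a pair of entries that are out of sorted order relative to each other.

17 inversions

For each element, count later entries that are smaller:
20 → 11 → 1
33 → 24, 11, 28 → 3
46 → 24, 41, 11, 45, 37, 28 → 6
24 → 11 → 1
41 → 11, 37, 28 → 3
11 → none → 0
45 → 37, 28 → 2
37 → 28 → 1
28 → none → 0
Sum: 1 + 3 + 6 + 1 + 3 + 0 + 2 + 1 + 0 = 17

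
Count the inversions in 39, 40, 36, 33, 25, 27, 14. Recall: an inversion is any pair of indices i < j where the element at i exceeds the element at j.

There are 19 inversions.

Count, for each position, how many later elements it exceeds:
39 → 36, 33, 25, 27, 14 → 5
40 → 36, 33, 25, 27, 14 → 5
36 → 33, 25, 27, 14 → 4
33 → 25, 27, 14 → 3
25 → 14 → 1
27 → 14 → 1
14 → none → 0
Sum: 5 + 5 + 4 + 3 + 1 + 1 + 0 = 19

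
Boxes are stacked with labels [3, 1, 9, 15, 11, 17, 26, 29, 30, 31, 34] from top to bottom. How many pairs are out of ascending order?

2

For each element, count later entries that are smaller:
3: 1
1: 0
9: 0
15: 1
11: 0
17: 0
26: 0
29: 0
30: 0
31: 0
34: 0
Sum: 1 + 0 + 0 + 1 + 0 + 0 + 0 + 0 + 0 + 0 + 0 = 2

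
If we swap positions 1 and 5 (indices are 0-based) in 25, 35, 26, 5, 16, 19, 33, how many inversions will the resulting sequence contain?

There are 8 inversions.

Positions 1 and 5 hold 35 and 19; after swapping, the array is [25, 19, 26, 5, 16, 35, 33].
Element-by-element contributions:
25 → 19, 5, 16 → 3
19 → 5, 16 → 2
26 → 5, 16 → 2
5 → none → 0
16 → none → 0
35 → 33 → 1
33 → none → 0
Sum: 3 + 2 + 2 + 0 + 0 + 1 + 0 = 8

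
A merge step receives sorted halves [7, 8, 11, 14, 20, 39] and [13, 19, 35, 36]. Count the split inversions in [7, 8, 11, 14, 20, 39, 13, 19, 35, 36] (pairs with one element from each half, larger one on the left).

Split inversions: 7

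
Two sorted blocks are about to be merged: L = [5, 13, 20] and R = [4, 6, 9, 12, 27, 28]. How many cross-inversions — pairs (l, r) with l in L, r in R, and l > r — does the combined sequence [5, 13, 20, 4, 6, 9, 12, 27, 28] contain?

Count, for every r in R, how many entries of L exceed r:
r = 4: 5, 13, 20 → 3
r = 6: 13, 20 → 2
r = 9: 13, 20 → 2
r = 12: 13, 20 → 2
r = 27: none → 0
r = 28: none → 0
Cross-inversions: 3 + 2 + 2 + 2 + 0 + 0 = 9

9 cross-inversions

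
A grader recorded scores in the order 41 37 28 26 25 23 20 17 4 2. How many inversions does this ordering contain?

There are 45 inversions.

Sweep left to right; for each value list the smaller values that follow it:
41: 9
37: 8
28: 7
26: 6
25: 5
23: 4
20: 3
17: 2
4: 1
2: 0
Sum: 9 + 8 + 7 + 6 + 5 + 4 + 3 + 2 + 1 + 0 = 45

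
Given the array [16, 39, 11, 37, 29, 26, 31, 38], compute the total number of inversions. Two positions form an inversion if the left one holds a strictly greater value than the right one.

11

Count, for each position, how many later elements it exceeds:
16: 1
39: 6
11: 0
37: 3
29: 1
26: 0
31: 0
38: 0
Sum: 1 + 6 + 0 + 3 + 1 + 0 + 0 + 0 = 11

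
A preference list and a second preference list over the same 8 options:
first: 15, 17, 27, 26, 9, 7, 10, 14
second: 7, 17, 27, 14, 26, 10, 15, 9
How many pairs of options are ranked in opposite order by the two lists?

Assign each item its position (1..8) in the first ordering, then rewrite the second ordering as that position sequence:
positions: 15→1, 17→2, 27→3, 26→4, 9→5, 7→6, 10→7, 14→8
second ordering as positions: [6, 2, 3, 8, 4, 7, 1, 5]
Discordant pairs = inversions in this position sequence.
6: 2, 3, 4, 1, 5 → 5
2: 1 → 1
3: 1 → 1
8: 4, 7, 1, 5 → 4
4: 1 → 1
7: 1, 5 → 2
1: 0
5: 0
Total: 5 + 1 + 1 + 4 + 1 + 2 + 0 + 0 = 14

14 pairs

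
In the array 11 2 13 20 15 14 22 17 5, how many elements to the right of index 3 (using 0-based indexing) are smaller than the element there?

4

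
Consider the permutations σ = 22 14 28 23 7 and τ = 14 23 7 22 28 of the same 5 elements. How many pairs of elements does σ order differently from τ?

5 discordant pairs

Assign each item its position (1..5) in the first ordering, then rewrite the second ordering as that position sequence:
positions: 22→1, 14→2, 28→3, 23→4, 7→5
second ordering as positions: [2, 4, 5, 1, 3]
Discordant pairs = inversions in this position sequence.
2: 1 → 1
4: 1, 3 → 2
5: 1, 3 → 2
1: 0
3: 0
Total: 1 + 2 + 2 + 0 + 0 = 5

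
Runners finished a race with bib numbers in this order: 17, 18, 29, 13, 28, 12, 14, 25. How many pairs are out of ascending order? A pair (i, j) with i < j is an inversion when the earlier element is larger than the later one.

Element-by-element contributions:
17 → 13, 12, 14 → 3
18 → 13, 12, 14 → 3
29 → 13, 28, 12, 14, 25 → 5
13 → 12 → 1
28 → 12, 14, 25 → 3
12 → none → 0
14 → none → 0
25 → none → 0
Sum: 3 + 3 + 5 + 1 + 3 + 0 + 0 + 0 = 15

15 out-of-order pairs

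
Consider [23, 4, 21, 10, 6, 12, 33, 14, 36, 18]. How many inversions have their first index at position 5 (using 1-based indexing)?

The element at index 5 is 6.
Elements after it: 12, 33, 14, 36, 18
None of them are smaller than 6.

0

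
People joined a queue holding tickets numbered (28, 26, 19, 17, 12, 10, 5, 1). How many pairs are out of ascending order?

Sweep left to right; for each value list the smaller values that follow it:
28: 7
26: 6
19: 5
17: 4
12: 3
10: 2
5: 1
1: 0
Sum: 7 + 6 + 5 + 4 + 3 + 2 + 1 + 0 = 28

28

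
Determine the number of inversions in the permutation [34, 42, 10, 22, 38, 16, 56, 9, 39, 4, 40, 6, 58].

Element-by-element contributions:
34 → 10, 22, 16, 9, 4, 6 → 6
42 → 10, 22, 38, 16, 9, 39, 4, 40, 6 → 9
10 → 9, 4, 6 → 3
22 → 16, 9, 4, 6 → 4
38 → 16, 9, 4, 6 → 4
16 → 9, 4, 6 → 3
56 → 9, 39, 4, 40, 6 → 5
9 → 4, 6 → 2
39 → 4, 6 → 2
4 → none → 0
40 → 6 → 1
6 → none → 0
58 → none → 0
Sum: 6 + 9 + 3 + 4 + 4 + 3 + 5 + 2 + 2 + 0 + 1 + 0 + 0 = 39

39 inversions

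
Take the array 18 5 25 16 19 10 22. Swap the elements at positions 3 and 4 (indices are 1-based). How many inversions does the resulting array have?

Positions 3 and 4 hold 25 and 16; after swapping, the array is [18, 5, 16, 25, 19, 10, 22].
Sweep left to right; for each value list the smaller values that follow it:
18 → 5, 16, 10 → 3
5 → none → 0
16 → 10 → 1
25 → 19, 10, 22 → 3
19 → 10 → 1
10 → none → 0
22 → none → 0
Sum: 3 + 0 + 1 + 3 + 1 + 0 + 0 = 8

8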